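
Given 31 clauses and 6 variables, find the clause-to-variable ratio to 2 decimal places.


Clause-to-variable ratio = clauses / variables.
31 / 6 = 5.17.

5.17


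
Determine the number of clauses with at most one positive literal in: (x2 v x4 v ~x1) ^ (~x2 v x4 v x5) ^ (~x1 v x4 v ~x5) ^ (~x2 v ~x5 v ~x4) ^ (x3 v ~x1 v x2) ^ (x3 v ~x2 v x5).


A Horn clause has at most one positive literal.
Clause 1: 2 positive lit(s) -> not Horn
Clause 2: 2 positive lit(s) -> not Horn
Clause 3: 1 positive lit(s) -> Horn
Clause 4: 0 positive lit(s) -> Horn
Clause 5: 2 positive lit(s) -> not Horn
Clause 6: 2 positive lit(s) -> not Horn
Total Horn clauses = 2.

2


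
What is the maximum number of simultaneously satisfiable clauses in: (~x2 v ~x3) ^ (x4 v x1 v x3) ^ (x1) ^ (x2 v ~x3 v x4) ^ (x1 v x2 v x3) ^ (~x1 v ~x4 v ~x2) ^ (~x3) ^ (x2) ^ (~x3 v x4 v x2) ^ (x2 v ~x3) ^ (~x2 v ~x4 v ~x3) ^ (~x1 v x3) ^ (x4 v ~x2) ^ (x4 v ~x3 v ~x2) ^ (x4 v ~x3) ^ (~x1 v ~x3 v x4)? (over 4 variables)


Enumerate all 16 truth assignments.
For each, count how many of the 16 clauses are satisfied.
The formula is not fully satisfiable, so the maximum is below 16.
Maximum simultaneously satisfiable clauses = 15.

15


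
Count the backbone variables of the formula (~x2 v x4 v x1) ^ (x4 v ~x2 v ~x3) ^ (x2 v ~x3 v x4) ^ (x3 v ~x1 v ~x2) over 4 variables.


Find all satisfying assignments: 9 model(s).
Check which variables have the same value in every model.
No variable is fixed across all models.
Backbone size = 0.

0


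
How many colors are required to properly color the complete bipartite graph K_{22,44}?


K_{22,44} is bipartite by definition: the two parts are independent sets, with every edge crossing between them.
Color all vertices in one part with color 1 and all vertices in the other part with color 2.
Since the graph has at least one edge, one color does not suffice.
Chromatic number = 2.

2


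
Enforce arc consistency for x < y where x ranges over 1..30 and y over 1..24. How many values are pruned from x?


For the constraint x < y, x needs a supporting value in y's domain.
x can be at most 23 (one less than y's maximum).
Valid x values from domain: 23 out of 30.
Pruned = 30 - 23 = 7.

7


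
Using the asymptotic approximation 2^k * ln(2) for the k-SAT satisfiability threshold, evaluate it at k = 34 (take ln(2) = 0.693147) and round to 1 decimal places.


Using the asymptotic formula: threshold ~ 2^k * ln(2).
2^34 = 17179869184.
17179869184 * 0.693147 = 11908174785.3.

11908174785.3


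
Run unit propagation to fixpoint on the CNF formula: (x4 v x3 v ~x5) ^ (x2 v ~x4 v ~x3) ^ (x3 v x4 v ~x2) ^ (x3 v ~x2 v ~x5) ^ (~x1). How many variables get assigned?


Unit propagation repeatedly assigns the literal in any unit clause, then simplifies.
Assignments in order: x1 = F.
No further unit clauses remain.
Total variables assigned = 1.

1


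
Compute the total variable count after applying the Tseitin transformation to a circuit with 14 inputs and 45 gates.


The Tseitin transformation introduces one auxiliary variable per gate.
Total variables = inputs + gates = 14 + 45 = 59.

59


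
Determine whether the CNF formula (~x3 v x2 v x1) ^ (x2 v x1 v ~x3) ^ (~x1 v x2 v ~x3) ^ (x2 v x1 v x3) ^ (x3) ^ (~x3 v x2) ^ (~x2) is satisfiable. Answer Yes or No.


Check all 8 possible truth assignments.
Number of satisfying assignments found: 0.
The formula is unsatisfiable.

No


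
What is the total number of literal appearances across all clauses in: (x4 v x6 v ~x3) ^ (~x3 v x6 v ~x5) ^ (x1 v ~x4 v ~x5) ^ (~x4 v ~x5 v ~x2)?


Clause lengths: 3, 3, 3, 3.
Sum = 3 + 3 + 3 + 3 = 12.

12


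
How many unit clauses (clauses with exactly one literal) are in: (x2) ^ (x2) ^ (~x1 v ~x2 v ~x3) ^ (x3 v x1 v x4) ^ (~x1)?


A unit clause contains exactly one literal.
Unit clauses found: (x2), (x2), (~x1).
Count = 3.

3


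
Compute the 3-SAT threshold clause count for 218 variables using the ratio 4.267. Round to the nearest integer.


The 3-SAT phase transition occurs at approximately 4.267 clauses per variable.
m = 4.267 * 218 = 930.206.
Rounded to nearest integer: 930.

930


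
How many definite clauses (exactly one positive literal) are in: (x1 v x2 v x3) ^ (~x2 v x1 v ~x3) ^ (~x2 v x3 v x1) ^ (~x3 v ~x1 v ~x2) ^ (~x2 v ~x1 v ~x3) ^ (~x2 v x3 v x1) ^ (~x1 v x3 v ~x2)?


A definite clause has exactly one positive literal.
Clause 1: 3 positive -> not definite
Clause 2: 1 positive -> definite
Clause 3: 2 positive -> not definite
Clause 4: 0 positive -> not definite
Clause 5: 0 positive -> not definite
Clause 6: 2 positive -> not definite
Clause 7: 1 positive -> definite
Definite clause count = 2.

2


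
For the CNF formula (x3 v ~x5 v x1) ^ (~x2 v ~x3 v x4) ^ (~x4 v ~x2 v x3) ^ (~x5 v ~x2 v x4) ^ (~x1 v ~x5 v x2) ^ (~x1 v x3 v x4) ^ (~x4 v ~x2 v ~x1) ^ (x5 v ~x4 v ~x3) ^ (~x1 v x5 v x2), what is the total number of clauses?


Each group enclosed in parentheses joined by ^ is one clause.
Counting the conjuncts: 9 clauses.

9


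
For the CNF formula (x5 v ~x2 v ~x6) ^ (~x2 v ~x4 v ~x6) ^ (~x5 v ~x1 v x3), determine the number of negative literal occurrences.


Scan each clause for negated literals.
Clause 1: 2 negative; Clause 2: 3 negative; Clause 3: 2 negative.
Total negative literal occurrences = 7.

7


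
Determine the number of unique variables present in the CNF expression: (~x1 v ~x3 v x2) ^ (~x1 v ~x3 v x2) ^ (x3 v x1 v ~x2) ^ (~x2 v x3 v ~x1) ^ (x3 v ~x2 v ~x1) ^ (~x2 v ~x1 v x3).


Identify each distinct variable in the formula.
Variables found: x1, x2, x3.
Total distinct variables = 3.

3


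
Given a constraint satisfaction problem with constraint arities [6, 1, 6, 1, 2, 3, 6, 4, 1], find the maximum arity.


The arities are: 6, 1, 6, 1, 2, 3, 6, 4, 1.
Scan for the maximum value.
Maximum arity = 6.

6


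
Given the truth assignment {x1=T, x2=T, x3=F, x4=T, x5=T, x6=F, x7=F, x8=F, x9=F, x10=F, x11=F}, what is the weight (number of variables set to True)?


The weight is the number of variables assigned True.
True variables: x1, x2, x4, x5.
Weight = 4.

4


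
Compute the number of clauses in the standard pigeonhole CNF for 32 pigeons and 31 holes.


The PHP encoding has two parts:
1) At-least-one-hole clauses: 32 (one per pigeon, each with 31 literals).
2) At-most-one-pigeon-per-hole clauses: 31 holes * C(32,2) = 31 * 496 = 15376.
Total clauses = 32 + 15376 = 15408.

15408


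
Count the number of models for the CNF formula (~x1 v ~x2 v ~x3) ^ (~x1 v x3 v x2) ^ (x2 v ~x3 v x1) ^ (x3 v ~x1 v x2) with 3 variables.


Enumerate all 8 truth assignments over 3 variables.
Test each against every clause.
Satisfying assignments found: 5.

5


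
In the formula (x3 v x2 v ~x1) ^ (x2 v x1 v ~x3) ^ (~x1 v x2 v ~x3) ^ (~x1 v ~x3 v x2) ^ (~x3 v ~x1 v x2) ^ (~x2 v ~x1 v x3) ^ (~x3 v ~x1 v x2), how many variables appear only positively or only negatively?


A pure literal appears in only one polarity across all clauses.
No pure literals found.
Count = 0.

0


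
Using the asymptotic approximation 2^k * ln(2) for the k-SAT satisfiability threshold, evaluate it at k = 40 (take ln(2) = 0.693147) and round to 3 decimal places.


Using the asymptotic formula: threshold ~ 2^k * ln(2).
2^40 = 1099511627776.
1099511627776 * 0.693147 = 762123186258.051.

762123186258.051


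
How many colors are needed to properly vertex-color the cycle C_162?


A cycle on an even number of vertices is bipartite: alternate two colors around the cycle.
Since 162 is even, two colors suffice, and at least two are needed because the graph has edges.
Chromatic number = 2.

2


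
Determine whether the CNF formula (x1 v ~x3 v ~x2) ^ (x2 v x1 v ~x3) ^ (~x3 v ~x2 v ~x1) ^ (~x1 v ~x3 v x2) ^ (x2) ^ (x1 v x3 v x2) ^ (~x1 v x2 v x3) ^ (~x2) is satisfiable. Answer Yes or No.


Check all 8 possible truth assignments.
Number of satisfying assignments found: 0.
The formula is unsatisfiable.

No


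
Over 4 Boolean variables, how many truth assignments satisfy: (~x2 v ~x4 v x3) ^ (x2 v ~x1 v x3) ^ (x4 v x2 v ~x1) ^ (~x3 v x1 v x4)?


Enumerate all 16 truth assignments over 4 variables.
Test each against every clause.
Satisfying assignments found: 9.

9


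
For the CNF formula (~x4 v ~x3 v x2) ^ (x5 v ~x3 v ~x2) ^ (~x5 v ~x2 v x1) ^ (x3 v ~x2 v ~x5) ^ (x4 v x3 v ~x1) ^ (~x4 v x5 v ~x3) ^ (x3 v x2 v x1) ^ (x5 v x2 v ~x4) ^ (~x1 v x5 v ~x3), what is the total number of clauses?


Each group enclosed in parentheses joined by ^ is one clause.
Counting the conjuncts: 9 clauses.

9


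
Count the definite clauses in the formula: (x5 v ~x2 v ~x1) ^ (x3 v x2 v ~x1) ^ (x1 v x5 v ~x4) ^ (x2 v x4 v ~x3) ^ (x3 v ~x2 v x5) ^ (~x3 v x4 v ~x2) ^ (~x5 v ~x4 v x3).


A definite clause has exactly one positive literal.
Clause 1: 1 positive -> definite
Clause 2: 2 positive -> not definite
Clause 3: 2 positive -> not definite
Clause 4: 2 positive -> not definite
Clause 5: 2 positive -> not definite
Clause 6: 1 positive -> definite
Clause 7: 1 positive -> definite
Definite clause count = 3.

3


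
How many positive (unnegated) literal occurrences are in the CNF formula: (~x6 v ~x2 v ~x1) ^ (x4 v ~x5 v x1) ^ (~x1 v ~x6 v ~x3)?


Scan each clause for unnegated literals.
Clause 1: 0 positive; Clause 2: 2 positive; Clause 3: 0 positive.
Total positive literal occurrences = 2.

2


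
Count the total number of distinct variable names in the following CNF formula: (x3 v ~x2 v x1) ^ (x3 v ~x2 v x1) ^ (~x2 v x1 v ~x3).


Identify each distinct variable in the formula.
Variables found: x1, x2, x3.
Total distinct variables = 3.

3


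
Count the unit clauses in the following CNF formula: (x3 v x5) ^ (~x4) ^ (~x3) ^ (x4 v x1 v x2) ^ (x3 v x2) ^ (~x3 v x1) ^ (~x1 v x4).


A unit clause contains exactly one literal.
Unit clauses found: (~x4), (~x3).
Count = 2.

2


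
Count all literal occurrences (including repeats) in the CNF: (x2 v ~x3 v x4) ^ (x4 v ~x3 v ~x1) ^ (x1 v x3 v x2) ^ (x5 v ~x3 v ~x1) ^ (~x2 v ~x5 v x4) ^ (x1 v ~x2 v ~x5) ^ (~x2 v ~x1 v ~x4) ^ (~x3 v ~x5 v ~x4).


Clause lengths: 3, 3, 3, 3, 3, 3, 3, 3.
Sum = 3 + 3 + 3 + 3 + 3 + 3 + 3 + 3 = 24.

24


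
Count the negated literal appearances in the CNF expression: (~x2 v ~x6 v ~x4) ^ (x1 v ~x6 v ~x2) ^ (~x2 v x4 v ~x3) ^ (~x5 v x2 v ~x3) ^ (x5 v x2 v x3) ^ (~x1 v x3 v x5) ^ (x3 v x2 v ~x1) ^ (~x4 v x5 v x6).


Scan each clause for negated literals.
Clause 1: 3 negative; Clause 2: 2 negative; Clause 3: 2 negative; Clause 4: 2 negative; Clause 5: 0 negative; Clause 6: 1 negative; Clause 7: 1 negative; Clause 8: 1 negative.
Total negative literal occurrences = 12.

12


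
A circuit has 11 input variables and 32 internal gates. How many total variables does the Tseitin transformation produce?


The Tseitin transformation introduces one auxiliary variable per gate.
Total variables = inputs + gates = 11 + 32 = 43.

43


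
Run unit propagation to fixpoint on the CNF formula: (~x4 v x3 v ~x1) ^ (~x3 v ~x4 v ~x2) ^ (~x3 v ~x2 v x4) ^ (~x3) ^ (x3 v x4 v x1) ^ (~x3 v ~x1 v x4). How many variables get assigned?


Unit propagation repeatedly assigns the literal in any unit clause, then simplifies.
Assignments in order: x3 = F.
No further unit clauses remain.
Total variables assigned = 1.

1


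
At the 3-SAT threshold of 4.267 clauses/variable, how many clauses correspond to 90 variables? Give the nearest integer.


The 3-SAT phase transition occurs at approximately 4.267 clauses per variable.
m = 4.267 * 90 = 384.03.
Rounded to nearest integer: 384.

384


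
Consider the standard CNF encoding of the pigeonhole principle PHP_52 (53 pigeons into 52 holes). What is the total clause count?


The PHP encoding has two parts:
1) At-least-one-hole clauses: 53 (one per pigeon, each with 52 literals).
2) At-most-one-pigeon-per-hole clauses: 52 holes * C(53,2) = 52 * 1378 = 71656.
Total clauses = 53 + 71656 = 71709.

71709


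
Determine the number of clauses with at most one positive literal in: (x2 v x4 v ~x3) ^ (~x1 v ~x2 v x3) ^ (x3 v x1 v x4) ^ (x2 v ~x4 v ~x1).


A Horn clause has at most one positive literal.
Clause 1: 2 positive lit(s) -> not Horn
Clause 2: 1 positive lit(s) -> Horn
Clause 3: 3 positive lit(s) -> not Horn
Clause 4: 1 positive lit(s) -> Horn
Total Horn clauses = 2.

2


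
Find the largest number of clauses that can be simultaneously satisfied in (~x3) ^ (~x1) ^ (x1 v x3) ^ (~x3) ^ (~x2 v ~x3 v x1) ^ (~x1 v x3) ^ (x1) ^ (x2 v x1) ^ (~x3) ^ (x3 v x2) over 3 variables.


Enumerate all 8 truth assignments.
For each, count how many of the 10 clauses are satisfied.
The formula is not fully satisfiable, so the maximum is below 10.
Maximum simultaneously satisfiable clauses = 8.

8


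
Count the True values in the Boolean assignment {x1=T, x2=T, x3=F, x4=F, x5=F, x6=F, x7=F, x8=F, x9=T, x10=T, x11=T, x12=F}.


The weight is the number of variables assigned True.
True variables: x1, x2, x9, x10, x11.
Weight = 5.

5


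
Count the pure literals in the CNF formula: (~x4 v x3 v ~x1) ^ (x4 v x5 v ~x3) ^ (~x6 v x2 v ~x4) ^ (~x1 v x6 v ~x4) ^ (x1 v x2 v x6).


A pure literal appears in only one polarity across all clauses.
Pure literals: x2 (positive only), x5 (positive only).
Count = 2.

2


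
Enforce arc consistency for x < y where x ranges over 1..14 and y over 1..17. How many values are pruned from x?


For the constraint x < y, x needs a supporting value in y's domain.
x can be at most 16 (one less than y's maximum).
Valid x values from domain: 14 out of 14.
Pruned = 14 - 14 = 0.

0


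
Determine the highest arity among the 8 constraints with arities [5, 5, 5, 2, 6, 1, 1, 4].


The arities are: 5, 5, 5, 2, 6, 1, 1, 4.
Scan for the maximum value.
Maximum arity = 6.

6


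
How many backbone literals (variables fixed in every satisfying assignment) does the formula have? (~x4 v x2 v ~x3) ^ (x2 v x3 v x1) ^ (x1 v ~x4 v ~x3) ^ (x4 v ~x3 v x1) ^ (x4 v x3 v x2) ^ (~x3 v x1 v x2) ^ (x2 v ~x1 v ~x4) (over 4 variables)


Find all satisfying assignments: 7 model(s).
Check which variables have the same value in every model.
No variable is fixed across all models.
Backbone size = 0.

0


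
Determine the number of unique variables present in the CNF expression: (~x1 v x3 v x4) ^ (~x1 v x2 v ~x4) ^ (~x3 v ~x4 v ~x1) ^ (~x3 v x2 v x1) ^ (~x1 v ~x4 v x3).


Identify each distinct variable in the formula.
Variables found: x1, x2, x3, x4.
Total distinct variables = 4.

4


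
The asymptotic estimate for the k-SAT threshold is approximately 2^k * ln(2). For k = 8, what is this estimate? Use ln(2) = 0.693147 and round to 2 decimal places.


Using the asymptotic formula: threshold ~ 2^k * ln(2).
2^8 = 256.
256 * 0.693147 = 177.45.

177.45


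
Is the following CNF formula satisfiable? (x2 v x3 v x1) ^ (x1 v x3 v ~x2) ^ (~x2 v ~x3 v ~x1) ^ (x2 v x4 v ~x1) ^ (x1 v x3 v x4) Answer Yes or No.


Check all 16 possible truth assignments.
Number of satisfying assignments found: 8.
The formula is satisfiable.

Yes


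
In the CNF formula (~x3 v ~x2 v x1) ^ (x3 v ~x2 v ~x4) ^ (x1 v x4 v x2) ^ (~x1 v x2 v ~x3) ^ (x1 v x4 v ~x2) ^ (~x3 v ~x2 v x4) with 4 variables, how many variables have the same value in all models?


Find all satisfying assignments: 6 model(s).
Check which variables have the same value in every model.
No variable is fixed across all models.
Backbone size = 0.

0


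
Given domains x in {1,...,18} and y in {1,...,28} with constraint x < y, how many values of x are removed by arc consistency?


For the constraint x < y, x needs a supporting value in y's domain.
x can be at most 27 (one less than y's maximum).
Valid x values from domain: 18 out of 18.
Pruned = 18 - 18 = 0.

0


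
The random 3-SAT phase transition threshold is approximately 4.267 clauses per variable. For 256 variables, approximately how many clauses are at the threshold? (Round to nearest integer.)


The 3-SAT phase transition occurs at approximately 4.267 clauses per variable.
m = 4.267 * 256 = 1092.352.
Rounded to nearest integer: 1092.

1092


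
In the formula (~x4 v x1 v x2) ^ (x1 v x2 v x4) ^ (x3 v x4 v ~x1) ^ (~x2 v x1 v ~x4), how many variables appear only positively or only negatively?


A pure literal appears in only one polarity across all clauses.
Pure literals: x3 (positive only).
Count = 1.

1


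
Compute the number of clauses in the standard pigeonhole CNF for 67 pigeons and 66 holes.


The PHP encoding has two parts:
1) At-least-one-hole clauses: 67 (one per pigeon, each with 66 literals).
2) At-most-one-pigeon-per-hole clauses: 66 holes * C(67,2) = 66 * 2211 = 145926.
Total clauses = 67 + 145926 = 145993.

145993


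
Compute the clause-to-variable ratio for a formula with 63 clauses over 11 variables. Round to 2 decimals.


Clause-to-variable ratio = clauses / variables.
63 / 11 = 5.73.

5.73


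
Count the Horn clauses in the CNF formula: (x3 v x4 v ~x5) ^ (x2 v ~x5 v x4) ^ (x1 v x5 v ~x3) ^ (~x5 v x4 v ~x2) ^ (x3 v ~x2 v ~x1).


A Horn clause has at most one positive literal.
Clause 1: 2 positive lit(s) -> not Horn
Clause 2: 2 positive lit(s) -> not Horn
Clause 3: 2 positive lit(s) -> not Horn
Clause 4: 1 positive lit(s) -> Horn
Clause 5: 1 positive lit(s) -> Horn
Total Horn clauses = 2.

2


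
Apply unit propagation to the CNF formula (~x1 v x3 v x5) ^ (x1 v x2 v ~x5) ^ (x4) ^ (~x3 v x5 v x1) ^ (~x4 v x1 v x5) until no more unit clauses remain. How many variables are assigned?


Unit propagation repeatedly assigns the literal in any unit clause, then simplifies.
Assignments in order: x4 = T.
No further unit clauses remain.
Total variables assigned = 1.

1


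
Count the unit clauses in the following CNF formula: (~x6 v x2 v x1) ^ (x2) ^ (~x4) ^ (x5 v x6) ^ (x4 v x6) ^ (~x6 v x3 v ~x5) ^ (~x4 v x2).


A unit clause contains exactly one literal.
Unit clauses found: (x2), (~x4).
Count = 2.

2


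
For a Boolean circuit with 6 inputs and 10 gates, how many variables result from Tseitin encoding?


The Tseitin transformation introduces one auxiliary variable per gate.
Total variables = inputs + gates = 6 + 10 = 16.

16


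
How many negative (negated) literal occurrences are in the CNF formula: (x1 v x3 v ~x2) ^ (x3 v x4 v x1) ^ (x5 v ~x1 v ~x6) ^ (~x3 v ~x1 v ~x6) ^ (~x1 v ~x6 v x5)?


Scan each clause for negated literals.
Clause 1: 1 negative; Clause 2: 0 negative; Clause 3: 2 negative; Clause 4: 3 negative; Clause 5: 2 negative.
Total negative literal occurrences = 8.

8


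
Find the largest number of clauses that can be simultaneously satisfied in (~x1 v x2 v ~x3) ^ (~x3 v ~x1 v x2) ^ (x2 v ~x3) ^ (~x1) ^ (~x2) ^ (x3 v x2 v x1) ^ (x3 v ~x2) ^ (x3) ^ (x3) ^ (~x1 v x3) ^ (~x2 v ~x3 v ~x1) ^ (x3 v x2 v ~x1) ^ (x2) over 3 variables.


Enumerate all 8 truth assignments.
For each, count how many of the 13 clauses are satisfied.
The formula is not fully satisfiable, so the maximum is below 13.
Maximum simultaneously satisfiable clauses = 12.

12


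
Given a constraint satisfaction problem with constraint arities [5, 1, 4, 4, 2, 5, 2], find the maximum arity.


The arities are: 5, 1, 4, 4, 2, 5, 2.
Scan for the maximum value.
Maximum arity = 5.

5


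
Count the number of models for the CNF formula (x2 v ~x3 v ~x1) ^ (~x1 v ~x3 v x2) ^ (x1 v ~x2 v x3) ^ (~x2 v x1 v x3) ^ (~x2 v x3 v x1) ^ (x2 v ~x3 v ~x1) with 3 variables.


Enumerate all 8 truth assignments over 3 variables.
Test each against every clause.
Satisfying assignments found: 6.

6


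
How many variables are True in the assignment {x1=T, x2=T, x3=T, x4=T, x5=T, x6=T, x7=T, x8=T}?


The weight is the number of variables assigned True.
True variables: x1, x2, x3, x4, x5, x6, x7, x8.
Weight = 8.

8


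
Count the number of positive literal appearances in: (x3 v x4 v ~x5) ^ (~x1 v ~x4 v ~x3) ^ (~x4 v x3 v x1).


Scan each clause for unnegated literals.
Clause 1: 2 positive; Clause 2: 0 positive; Clause 3: 2 positive.
Total positive literal occurrences = 4.

4


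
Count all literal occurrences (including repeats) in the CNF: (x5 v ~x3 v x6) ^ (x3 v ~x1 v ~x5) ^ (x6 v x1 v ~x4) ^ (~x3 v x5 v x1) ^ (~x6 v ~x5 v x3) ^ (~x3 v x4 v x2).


Clause lengths: 3, 3, 3, 3, 3, 3.
Sum = 3 + 3 + 3 + 3 + 3 + 3 = 18.

18


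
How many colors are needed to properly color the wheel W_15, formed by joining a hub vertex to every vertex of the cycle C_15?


W_15 consists of the cycle C_15 together with a hub vertex adjacent to every cycle vertex.
The cycle C_15 needs 3 colors (odd cycle -> 3).
The hub is adjacent to every cycle vertex, so it must receive a new color distinct from all of them.
Chromatic number = 3 + 1 = 4.

4


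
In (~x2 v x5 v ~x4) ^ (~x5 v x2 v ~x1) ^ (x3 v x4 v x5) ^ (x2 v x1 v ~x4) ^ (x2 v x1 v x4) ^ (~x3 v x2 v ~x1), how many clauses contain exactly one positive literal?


A definite clause has exactly one positive literal.
Clause 1: 1 positive -> definite
Clause 2: 1 positive -> definite
Clause 3: 3 positive -> not definite
Clause 4: 2 positive -> not definite
Clause 5: 3 positive -> not definite
Clause 6: 1 positive -> definite
Definite clause count = 3.

3


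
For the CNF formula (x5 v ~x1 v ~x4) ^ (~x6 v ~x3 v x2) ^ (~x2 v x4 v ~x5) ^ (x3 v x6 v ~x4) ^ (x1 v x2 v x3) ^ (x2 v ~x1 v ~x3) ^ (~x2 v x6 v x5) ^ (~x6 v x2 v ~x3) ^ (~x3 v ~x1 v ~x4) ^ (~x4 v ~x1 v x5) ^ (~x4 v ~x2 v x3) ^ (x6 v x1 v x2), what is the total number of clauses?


Each group enclosed in parentheses joined by ^ is one clause.
Counting the conjuncts: 12 clauses.

12


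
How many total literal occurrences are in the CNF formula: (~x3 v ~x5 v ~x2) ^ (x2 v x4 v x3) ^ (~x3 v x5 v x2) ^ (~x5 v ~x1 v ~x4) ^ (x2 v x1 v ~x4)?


Clause lengths: 3, 3, 3, 3, 3.
Sum = 3 + 3 + 3 + 3 + 3 = 15.

15


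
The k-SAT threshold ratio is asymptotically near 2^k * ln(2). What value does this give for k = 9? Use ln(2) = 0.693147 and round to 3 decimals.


Using the asymptotic formula: threshold ~ 2^k * ln(2).
2^9 = 512.
512 * 0.693147 = 354.891.

354.891


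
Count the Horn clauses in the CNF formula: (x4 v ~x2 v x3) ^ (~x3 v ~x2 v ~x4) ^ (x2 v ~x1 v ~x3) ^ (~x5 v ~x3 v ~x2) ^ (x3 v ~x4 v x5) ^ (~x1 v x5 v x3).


A Horn clause has at most one positive literal.
Clause 1: 2 positive lit(s) -> not Horn
Clause 2: 0 positive lit(s) -> Horn
Clause 3: 1 positive lit(s) -> Horn
Clause 4: 0 positive lit(s) -> Horn
Clause 5: 2 positive lit(s) -> not Horn
Clause 6: 2 positive lit(s) -> not Horn
Total Horn clauses = 3.

3


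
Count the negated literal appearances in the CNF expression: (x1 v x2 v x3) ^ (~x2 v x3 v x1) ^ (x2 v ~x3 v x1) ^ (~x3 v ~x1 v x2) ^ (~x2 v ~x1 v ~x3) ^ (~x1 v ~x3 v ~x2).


Scan each clause for negated literals.
Clause 1: 0 negative; Clause 2: 1 negative; Clause 3: 1 negative; Clause 4: 2 negative; Clause 5: 3 negative; Clause 6: 3 negative.
Total negative literal occurrences = 10.

10


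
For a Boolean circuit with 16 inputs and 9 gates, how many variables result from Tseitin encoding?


The Tseitin transformation introduces one auxiliary variable per gate.
Total variables = inputs + gates = 16 + 9 = 25.

25


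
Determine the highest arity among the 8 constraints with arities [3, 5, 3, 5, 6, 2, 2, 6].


The arities are: 3, 5, 3, 5, 6, 2, 2, 6.
Scan for the maximum value.
Maximum arity = 6.

6


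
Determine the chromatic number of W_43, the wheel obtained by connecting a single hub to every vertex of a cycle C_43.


W_43 consists of the cycle C_43 together with a hub vertex adjacent to every cycle vertex.
The cycle C_43 needs 3 colors (odd cycle -> 3).
The hub is adjacent to every cycle vertex, so it must receive a new color distinct from all of them.
Chromatic number = 3 + 1 = 4.

4


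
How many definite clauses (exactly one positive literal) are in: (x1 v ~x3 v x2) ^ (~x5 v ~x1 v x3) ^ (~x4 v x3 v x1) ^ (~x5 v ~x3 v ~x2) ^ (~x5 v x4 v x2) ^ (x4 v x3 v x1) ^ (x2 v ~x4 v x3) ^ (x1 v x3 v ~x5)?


A definite clause has exactly one positive literal.
Clause 1: 2 positive -> not definite
Clause 2: 1 positive -> definite
Clause 3: 2 positive -> not definite
Clause 4: 0 positive -> not definite
Clause 5: 2 positive -> not definite
Clause 6: 3 positive -> not definite
Clause 7: 2 positive -> not definite
Clause 8: 2 positive -> not definite
Definite clause count = 1.

1


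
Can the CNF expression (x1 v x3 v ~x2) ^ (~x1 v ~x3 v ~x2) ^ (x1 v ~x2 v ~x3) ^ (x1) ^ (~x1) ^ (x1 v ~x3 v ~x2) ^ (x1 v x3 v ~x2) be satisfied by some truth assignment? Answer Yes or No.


Check all 8 possible truth assignments.
Number of satisfying assignments found: 0.
The formula is unsatisfiable.

No


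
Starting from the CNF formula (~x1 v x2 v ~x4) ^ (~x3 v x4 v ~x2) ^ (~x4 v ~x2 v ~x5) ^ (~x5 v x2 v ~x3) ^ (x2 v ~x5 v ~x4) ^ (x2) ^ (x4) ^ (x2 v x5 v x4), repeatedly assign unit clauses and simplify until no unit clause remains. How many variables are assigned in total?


Unit propagation repeatedly assigns the literal in any unit clause, then simplifies.
Assignments in order: x2 = T, x4 = T, x5 = F.
No further unit clauses remain.
Total variables assigned = 3.

3


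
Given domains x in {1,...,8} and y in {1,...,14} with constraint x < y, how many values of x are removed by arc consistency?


For the constraint x < y, x needs a supporting value in y's domain.
x can be at most 13 (one less than y's maximum).
Valid x values from domain: 8 out of 8.
Pruned = 8 - 8 = 0.

0


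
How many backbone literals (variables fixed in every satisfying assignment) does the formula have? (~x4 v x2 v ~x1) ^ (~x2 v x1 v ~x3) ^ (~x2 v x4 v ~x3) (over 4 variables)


Find all satisfying assignments: 11 model(s).
Check which variables have the same value in every model.
No variable is fixed across all models.
Backbone size = 0.

0


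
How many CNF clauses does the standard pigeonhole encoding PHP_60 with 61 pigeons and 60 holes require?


The PHP encoding has two parts:
1) At-least-one-hole clauses: 61 (one per pigeon, each with 60 literals).
2) At-most-one-pigeon-per-hole clauses: 60 holes * C(61,2) = 60 * 1830 = 109800.
Total clauses = 61 + 109800 = 109861.

109861


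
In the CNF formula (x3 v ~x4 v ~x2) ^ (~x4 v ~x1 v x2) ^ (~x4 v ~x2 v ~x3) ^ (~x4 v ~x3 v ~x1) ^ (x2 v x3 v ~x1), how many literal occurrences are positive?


Scan each clause for unnegated literals.
Clause 1: 1 positive; Clause 2: 1 positive; Clause 3: 0 positive; Clause 4: 0 positive; Clause 5: 2 positive.
Total positive literal occurrences = 4.

4


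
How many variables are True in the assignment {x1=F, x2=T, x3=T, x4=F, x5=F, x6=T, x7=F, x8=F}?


The weight is the number of variables assigned True.
True variables: x2, x3, x6.
Weight = 3.

3


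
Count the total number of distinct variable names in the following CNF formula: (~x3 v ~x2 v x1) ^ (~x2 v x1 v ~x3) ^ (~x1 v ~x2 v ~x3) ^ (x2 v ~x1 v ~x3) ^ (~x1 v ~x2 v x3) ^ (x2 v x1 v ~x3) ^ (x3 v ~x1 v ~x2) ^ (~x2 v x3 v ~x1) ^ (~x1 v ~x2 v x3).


Identify each distinct variable in the formula.
Variables found: x1, x2, x3.
Total distinct variables = 3.

3


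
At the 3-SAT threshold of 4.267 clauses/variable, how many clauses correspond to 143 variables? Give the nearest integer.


The 3-SAT phase transition occurs at approximately 4.267 clauses per variable.
m = 4.267 * 143 = 610.181.
Rounded to nearest integer: 610.

610


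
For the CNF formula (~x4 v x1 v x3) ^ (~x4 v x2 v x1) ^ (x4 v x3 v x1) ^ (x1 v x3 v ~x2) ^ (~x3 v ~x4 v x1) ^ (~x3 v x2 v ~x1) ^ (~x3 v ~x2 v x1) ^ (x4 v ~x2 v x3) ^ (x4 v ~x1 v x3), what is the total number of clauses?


Each group enclosed in parentheses joined by ^ is one clause.
Counting the conjuncts: 9 clauses.

9


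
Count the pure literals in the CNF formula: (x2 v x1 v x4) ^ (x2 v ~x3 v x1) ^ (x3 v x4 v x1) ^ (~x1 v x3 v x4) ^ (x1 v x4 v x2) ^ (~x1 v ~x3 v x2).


A pure literal appears in only one polarity across all clauses.
Pure literals: x2 (positive only), x4 (positive only).
Count = 2.

2


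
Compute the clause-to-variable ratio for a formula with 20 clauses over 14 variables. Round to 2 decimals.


Clause-to-variable ratio = clauses / variables.
20 / 14 = 1.43.

1.43


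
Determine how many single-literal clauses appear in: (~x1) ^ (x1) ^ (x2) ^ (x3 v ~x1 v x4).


A unit clause contains exactly one literal.
Unit clauses found: (~x1), (x1), (x2).
Count = 3.

3


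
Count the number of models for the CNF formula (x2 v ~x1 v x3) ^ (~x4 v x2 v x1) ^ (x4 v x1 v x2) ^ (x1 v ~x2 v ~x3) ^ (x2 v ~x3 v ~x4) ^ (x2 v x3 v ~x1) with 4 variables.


Enumerate all 16 truth assignments over 4 variables.
Test each against every clause.
Satisfying assignments found: 7.

7


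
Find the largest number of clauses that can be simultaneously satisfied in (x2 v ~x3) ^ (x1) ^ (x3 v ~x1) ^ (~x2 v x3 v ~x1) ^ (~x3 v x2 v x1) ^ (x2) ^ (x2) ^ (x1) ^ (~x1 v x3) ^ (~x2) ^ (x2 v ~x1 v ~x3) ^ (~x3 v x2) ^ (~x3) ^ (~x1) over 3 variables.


Enumerate all 8 truth assignments.
For each, count how many of the 14 clauses are satisfied.
The formula is not fully satisfiable, so the maximum is below 14.
Maximum simultaneously satisfiable clauses = 11.

11


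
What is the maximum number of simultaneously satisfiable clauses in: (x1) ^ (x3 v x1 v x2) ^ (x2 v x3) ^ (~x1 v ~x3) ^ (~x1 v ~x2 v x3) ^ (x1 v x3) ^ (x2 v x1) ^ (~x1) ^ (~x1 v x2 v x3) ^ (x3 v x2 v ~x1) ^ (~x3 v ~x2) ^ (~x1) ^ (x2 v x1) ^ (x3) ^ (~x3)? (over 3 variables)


Enumerate all 8 truth assignments.
For each, count how many of the 15 clauses are satisfied.
The formula is not fully satisfiable, so the maximum is below 15.
Maximum simultaneously satisfiable clauses = 12.

12


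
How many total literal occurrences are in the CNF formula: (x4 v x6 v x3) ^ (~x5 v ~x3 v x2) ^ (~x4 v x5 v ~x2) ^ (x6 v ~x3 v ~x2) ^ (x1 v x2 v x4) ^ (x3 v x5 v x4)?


Clause lengths: 3, 3, 3, 3, 3, 3.
Sum = 3 + 3 + 3 + 3 + 3 + 3 = 18.

18


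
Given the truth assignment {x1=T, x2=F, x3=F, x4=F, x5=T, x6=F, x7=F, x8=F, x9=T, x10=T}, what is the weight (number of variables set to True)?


The weight is the number of variables assigned True.
True variables: x1, x5, x9, x10.
Weight = 4.

4


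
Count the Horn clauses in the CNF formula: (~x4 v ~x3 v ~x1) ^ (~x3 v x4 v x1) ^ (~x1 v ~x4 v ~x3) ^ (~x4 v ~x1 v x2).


A Horn clause has at most one positive literal.
Clause 1: 0 positive lit(s) -> Horn
Clause 2: 2 positive lit(s) -> not Horn
Clause 3: 0 positive lit(s) -> Horn
Clause 4: 1 positive lit(s) -> Horn
Total Horn clauses = 3.

3


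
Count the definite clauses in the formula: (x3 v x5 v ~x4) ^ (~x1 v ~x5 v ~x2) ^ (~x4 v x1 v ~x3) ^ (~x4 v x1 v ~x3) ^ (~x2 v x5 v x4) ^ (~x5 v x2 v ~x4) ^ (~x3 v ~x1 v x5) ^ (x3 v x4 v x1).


A definite clause has exactly one positive literal.
Clause 1: 2 positive -> not definite
Clause 2: 0 positive -> not definite
Clause 3: 1 positive -> definite
Clause 4: 1 positive -> definite
Clause 5: 2 positive -> not definite
Clause 6: 1 positive -> definite
Clause 7: 1 positive -> definite
Clause 8: 3 positive -> not definite
Definite clause count = 4.

4


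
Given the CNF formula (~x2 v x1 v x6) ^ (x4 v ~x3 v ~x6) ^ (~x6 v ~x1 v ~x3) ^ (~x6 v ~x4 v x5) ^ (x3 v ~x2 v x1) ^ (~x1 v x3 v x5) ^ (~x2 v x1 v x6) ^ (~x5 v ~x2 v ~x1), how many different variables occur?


Identify each distinct variable in the formula.
Variables found: x1, x2, x3, x4, x5, x6.
Total distinct variables = 6.

6


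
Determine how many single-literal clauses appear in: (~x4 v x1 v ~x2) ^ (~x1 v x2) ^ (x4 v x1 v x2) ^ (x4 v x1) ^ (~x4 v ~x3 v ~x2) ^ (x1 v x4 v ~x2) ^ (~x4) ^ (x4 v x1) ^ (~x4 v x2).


A unit clause contains exactly one literal.
Unit clauses found: (~x4).
Count = 1.

1


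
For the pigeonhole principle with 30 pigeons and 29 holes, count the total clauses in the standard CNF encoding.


The PHP encoding has two parts:
1) At-least-one-hole clauses: 30 (one per pigeon, each with 29 literals).
2) At-most-one-pigeon-per-hole clauses: 29 holes * C(30,2) = 29 * 435 = 12615.
Total clauses = 30 + 12615 = 12645.

12645


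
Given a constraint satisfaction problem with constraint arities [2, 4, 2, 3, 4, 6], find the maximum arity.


The arities are: 2, 4, 2, 3, 4, 6.
Scan for the maximum value.
Maximum arity = 6.

6


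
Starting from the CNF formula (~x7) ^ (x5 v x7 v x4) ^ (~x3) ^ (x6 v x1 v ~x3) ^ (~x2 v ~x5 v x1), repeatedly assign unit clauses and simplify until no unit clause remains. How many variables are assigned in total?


Unit propagation repeatedly assigns the literal in any unit clause, then simplifies.
Assignments in order: x7 = F, x3 = F.
No further unit clauses remain.
Total variables assigned = 2.

2


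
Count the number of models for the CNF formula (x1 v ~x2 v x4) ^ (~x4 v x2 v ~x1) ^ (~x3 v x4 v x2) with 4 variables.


Enumerate all 16 truth assignments over 4 variables.
Test each against every clause.
Satisfying assignments found: 10.

10


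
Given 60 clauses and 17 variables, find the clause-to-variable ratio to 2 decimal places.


Clause-to-variable ratio = clauses / variables.
60 / 17 = 3.53.

3.53


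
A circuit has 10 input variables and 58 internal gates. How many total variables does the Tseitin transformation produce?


The Tseitin transformation introduces one auxiliary variable per gate.
Total variables = inputs + gates = 10 + 58 = 68.

68


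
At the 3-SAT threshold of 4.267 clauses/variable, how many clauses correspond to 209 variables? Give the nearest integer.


The 3-SAT phase transition occurs at approximately 4.267 clauses per variable.
m = 4.267 * 209 = 891.803.
Rounded to nearest integer: 892.

892


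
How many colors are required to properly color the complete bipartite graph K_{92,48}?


K_{92,48} is bipartite by definition: the two parts are independent sets, with every edge crossing between them.
Color all vertices in one part with color 1 and all vertices in the other part with color 2.
Since the graph has at least one edge, one color does not suffice.
Chromatic number = 2.

2


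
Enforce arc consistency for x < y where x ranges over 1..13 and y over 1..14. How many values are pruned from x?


For the constraint x < y, x needs a supporting value in y's domain.
x can be at most 13 (one less than y's maximum).
Valid x values from domain: 13 out of 13.
Pruned = 13 - 13 = 0.

0


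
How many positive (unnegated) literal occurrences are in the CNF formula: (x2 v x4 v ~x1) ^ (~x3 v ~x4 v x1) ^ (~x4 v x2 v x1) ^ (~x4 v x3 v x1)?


Scan each clause for unnegated literals.
Clause 1: 2 positive; Clause 2: 1 positive; Clause 3: 2 positive; Clause 4: 2 positive.
Total positive literal occurrences = 7.

7


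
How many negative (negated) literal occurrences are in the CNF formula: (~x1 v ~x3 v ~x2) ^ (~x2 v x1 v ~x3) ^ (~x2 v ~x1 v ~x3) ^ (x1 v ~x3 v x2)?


Scan each clause for negated literals.
Clause 1: 3 negative; Clause 2: 2 negative; Clause 3: 3 negative; Clause 4: 1 negative.
Total negative literal occurrences = 9.

9


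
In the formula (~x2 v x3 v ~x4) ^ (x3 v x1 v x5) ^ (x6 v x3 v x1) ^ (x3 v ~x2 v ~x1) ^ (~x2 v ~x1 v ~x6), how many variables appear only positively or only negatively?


A pure literal appears in only one polarity across all clauses.
Pure literals: x2 (negative only), x3 (positive only), x4 (negative only), x5 (positive only).
Count = 4.

4


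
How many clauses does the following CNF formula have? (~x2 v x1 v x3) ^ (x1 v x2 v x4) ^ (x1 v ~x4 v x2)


Each group enclosed in parentheses joined by ^ is one clause.
Counting the conjuncts: 3 clauses.

3


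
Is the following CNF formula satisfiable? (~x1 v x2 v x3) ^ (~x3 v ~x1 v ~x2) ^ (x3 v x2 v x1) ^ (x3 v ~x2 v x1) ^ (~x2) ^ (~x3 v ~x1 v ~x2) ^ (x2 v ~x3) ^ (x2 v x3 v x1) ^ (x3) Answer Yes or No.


Check all 8 possible truth assignments.
Number of satisfying assignments found: 0.
The formula is unsatisfiable.

No


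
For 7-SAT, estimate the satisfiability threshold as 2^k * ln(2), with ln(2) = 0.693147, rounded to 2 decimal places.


Using the asymptotic formula: threshold ~ 2^k * ln(2).
2^7 = 128.
128 * 0.693147 = 88.72.

88.72


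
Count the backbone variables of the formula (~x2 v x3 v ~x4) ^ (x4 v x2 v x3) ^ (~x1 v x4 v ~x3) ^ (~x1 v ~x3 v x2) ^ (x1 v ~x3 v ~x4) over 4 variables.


Find all satisfying assignments: 7 model(s).
Check which variables have the same value in every model.
No variable is fixed across all models.
Backbone size = 0.

0


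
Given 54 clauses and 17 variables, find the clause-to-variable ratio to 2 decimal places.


Clause-to-variable ratio = clauses / variables.
54 / 17 = 3.18.

3.18


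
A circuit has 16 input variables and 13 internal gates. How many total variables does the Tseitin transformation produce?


The Tseitin transformation introduces one auxiliary variable per gate.
Total variables = inputs + gates = 16 + 13 = 29.

29


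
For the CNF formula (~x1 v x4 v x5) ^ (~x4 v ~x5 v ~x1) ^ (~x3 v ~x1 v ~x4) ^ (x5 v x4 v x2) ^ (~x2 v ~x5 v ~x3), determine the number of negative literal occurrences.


Scan each clause for negated literals.
Clause 1: 1 negative; Clause 2: 3 negative; Clause 3: 3 negative; Clause 4: 0 negative; Clause 5: 3 negative.
Total negative literal occurrences = 10.

10


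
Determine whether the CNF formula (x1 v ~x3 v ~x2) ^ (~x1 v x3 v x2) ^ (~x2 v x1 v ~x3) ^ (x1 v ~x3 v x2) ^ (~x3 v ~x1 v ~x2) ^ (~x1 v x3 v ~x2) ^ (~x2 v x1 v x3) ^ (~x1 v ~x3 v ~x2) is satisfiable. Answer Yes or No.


Check all 8 possible truth assignments.
Number of satisfying assignments found: 2.
The formula is satisfiable.

Yes


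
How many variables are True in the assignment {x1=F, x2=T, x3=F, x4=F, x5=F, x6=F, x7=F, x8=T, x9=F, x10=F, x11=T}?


The weight is the number of variables assigned True.
True variables: x2, x8, x11.
Weight = 3.

3


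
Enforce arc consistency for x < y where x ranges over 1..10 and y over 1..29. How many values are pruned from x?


For the constraint x < y, x needs a supporting value in y's domain.
x can be at most 28 (one less than y's maximum).
Valid x values from domain: 10 out of 10.
Pruned = 10 - 10 = 0.

0


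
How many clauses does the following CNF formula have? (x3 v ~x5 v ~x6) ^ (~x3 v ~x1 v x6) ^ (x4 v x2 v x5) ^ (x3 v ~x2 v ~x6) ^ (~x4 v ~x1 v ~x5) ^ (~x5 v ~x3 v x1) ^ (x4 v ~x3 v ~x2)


Each group enclosed in parentheses joined by ^ is one clause.
Counting the conjuncts: 7 clauses.

7


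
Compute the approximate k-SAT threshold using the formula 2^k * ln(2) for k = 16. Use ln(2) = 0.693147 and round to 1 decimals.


Using the asymptotic formula: threshold ~ 2^k * ln(2).
2^16 = 65536.
65536 * 0.693147 = 45426.1.

45426.1


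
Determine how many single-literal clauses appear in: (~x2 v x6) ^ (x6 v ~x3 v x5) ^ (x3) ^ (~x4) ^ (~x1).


A unit clause contains exactly one literal.
Unit clauses found: (x3), (~x4), (~x1).
Count = 3.

3


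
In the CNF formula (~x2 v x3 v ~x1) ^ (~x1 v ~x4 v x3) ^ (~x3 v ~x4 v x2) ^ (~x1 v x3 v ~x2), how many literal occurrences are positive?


Scan each clause for unnegated literals.
Clause 1: 1 positive; Clause 2: 1 positive; Clause 3: 1 positive; Clause 4: 1 positive.
Total positive literal occurrences = 4.

4


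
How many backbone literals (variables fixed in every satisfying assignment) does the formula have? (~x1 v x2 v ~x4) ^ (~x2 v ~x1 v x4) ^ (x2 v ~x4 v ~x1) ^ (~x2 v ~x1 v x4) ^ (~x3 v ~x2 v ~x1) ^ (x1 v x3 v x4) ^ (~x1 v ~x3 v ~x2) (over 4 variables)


Find all satisfying assignments: 9 model(s).
Check which variables have the same value in every model.
No variable is fixed across all models.
Backbone size = 0.

0


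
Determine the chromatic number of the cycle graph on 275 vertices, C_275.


An odd cycle cannot be 2-colored: alternating two colors around the cycle returns to the start with a conflict.
Since 275 is odd, three colors are required (and three suffice).
Chromatic number = 3.

3


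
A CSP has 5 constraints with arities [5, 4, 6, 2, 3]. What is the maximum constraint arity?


The arities are: 5, 4, 6, 2, 3.
Scan for the maximum value.
Maximum arity = 6.

6
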